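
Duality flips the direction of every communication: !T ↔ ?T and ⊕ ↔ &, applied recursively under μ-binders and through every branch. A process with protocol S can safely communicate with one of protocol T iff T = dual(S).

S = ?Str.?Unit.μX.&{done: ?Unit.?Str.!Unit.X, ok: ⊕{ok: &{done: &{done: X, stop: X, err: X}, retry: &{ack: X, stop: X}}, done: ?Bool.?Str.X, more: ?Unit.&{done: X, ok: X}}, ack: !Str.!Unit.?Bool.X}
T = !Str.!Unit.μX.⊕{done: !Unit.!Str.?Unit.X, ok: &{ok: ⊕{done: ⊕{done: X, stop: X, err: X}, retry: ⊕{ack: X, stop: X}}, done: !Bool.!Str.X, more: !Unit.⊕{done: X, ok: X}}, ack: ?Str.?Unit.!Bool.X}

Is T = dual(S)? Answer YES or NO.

YES

?Str vs !Str  ✓
  ?Unit vs !Unit  ✓
    μX vs μX  ✓ (μ self-dual)
      &{done,ok,ack} vs ⊕{done,ok,ack}  ✓ label sets agree
        case done:
          ?Unit vs !Unit  ✓
            ?Str vs !Str  ✓
              !Unit vs ?Unit  ✓
                X vs X  ✓
        case ok:
          ⊕{ok,done,more} vs &{ok,done,more}  ✓ label sets agree
            case ok:
              &{done,retry} vs ⊕{done,retry}  ✓ label sets agree
                case done:
                  &{done,stop,err} vs ⊕{done,stop,err}  ✓ label sets agree
                    case done:
                      X vs X  ✓
                    case stop:
                      X vs X  ✓
                    case err:
                      X vs X  ✓
                case retry:
                  &{ack,stop} vs ⊕{ack,stop}  ✓ label sets agree
                    case ack:
                      X vs X  ✓
                    case stop:
                      X vs X  ✓
            case done:
              ?Bool vs !Bool  ✓
                ?Str vs !Str  ✓
                  X vs X  ✓
            case more:
              ?Unit vs !Unit  ✓
                &{done,ok} vs ⊕{done,ok}  ✓ label sets agree
                  case done:
                    X vs X  ✓
                  case ok:
                    X vs X  ✓
        case ack:
          !Str vs ?Str  ✓
            !Unit vs ?Unit  ✓
              ?Bool vs !Bool  ✓
                X vs X  ✓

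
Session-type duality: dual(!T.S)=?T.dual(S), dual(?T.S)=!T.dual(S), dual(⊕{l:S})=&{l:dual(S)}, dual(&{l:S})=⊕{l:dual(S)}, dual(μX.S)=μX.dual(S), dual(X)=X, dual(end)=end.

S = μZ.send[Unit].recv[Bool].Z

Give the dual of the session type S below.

μZ ↦ μZ  (μ self-dual)
  send[Unit] ↦ recv[Unit]
    recv[Bool] ↦ send[Bool]
      Z self-dual

μZ.recv[Unit].send[Bool].Z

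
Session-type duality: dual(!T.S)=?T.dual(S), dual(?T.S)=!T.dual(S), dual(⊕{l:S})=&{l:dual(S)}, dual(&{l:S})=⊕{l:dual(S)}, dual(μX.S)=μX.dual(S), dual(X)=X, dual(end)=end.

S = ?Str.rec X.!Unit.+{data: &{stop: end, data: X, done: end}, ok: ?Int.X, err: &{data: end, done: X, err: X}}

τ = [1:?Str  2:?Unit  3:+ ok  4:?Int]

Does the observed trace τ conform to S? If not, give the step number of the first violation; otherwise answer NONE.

step 1: ?Str  ok  now at rec X.…
step 2: got ?Unit, protocol expects !Unit  ✗

2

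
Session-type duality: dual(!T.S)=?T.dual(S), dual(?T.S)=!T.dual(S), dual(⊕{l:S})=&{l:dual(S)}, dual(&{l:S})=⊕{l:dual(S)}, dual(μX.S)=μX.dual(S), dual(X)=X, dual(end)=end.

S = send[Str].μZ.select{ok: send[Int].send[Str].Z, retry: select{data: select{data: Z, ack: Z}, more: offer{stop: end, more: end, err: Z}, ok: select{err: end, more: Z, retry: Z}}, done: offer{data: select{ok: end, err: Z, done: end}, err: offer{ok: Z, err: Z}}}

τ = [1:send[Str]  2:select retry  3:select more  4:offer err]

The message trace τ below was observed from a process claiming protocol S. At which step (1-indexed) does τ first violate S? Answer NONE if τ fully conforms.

NONE

@1 send[Str]  match  now at μZ.…
@2 select retry  match  now at select{data: select{data: μZ.…, ack: μZ.…}, more: offer{stop: end, more: end, err: μZ.…}, ok: select{err: end, more: μZ.…, retry: μZ.…}}
@3 select more  match  now at offer{stop: end, more: end, err: μZ.…}
@4 offer err  match  now at μZ.…
all 4 steps conform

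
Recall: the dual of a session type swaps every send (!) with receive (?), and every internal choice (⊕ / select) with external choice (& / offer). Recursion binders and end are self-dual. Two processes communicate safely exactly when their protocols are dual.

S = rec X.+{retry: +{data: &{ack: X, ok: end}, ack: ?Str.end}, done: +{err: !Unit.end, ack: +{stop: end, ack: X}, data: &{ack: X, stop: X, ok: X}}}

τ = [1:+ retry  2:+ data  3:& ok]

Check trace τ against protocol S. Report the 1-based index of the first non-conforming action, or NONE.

step 1: + retry  ✓  now at +{data: &{ack: rec X.…, ok: end}, ack: ?Str.end}
step 2: + data  ✓  now at &{ack: rec X.…, ok: end}
step 3: & ok  ✓  now at end
trace exhausted — no violation

NONE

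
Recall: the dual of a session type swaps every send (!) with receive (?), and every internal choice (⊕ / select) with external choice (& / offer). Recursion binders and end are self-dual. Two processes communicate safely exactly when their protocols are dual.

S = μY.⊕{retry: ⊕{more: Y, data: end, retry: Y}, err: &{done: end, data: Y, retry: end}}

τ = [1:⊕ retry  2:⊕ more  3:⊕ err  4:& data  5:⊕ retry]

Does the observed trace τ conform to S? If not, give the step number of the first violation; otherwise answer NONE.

step 1: ⊕ retry  match  cont: ⊕{more: μY.…, data: end, retry: μY.…}
step 2: ⊕ more  match  cont: μY.…
step 3: ⊕ err  match  cont: &{done: end, data: μY.…, retry: end}
step 4: & data  match  cont: μY.…
step 5: ⊕ retry  match  cont: ⊕{more: μY.…, data: end, retry: μY.…}
τ conforms to S (length 5)

NONE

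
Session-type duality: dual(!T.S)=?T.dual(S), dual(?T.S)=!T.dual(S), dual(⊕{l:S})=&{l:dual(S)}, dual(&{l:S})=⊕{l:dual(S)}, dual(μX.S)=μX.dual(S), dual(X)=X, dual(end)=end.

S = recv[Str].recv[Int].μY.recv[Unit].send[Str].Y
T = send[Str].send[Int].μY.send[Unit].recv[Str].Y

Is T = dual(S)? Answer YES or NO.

recv[Str] ‖ send[Str]  match
  recv[Int] ‖ send[Int]  match
    μY ‖ μY  match (rec unchanged)
      recv[Unit] ‖ send[Unit]  match
        send[Str] ‖ recv[Str]  match
          Y ‖ Y  match

YES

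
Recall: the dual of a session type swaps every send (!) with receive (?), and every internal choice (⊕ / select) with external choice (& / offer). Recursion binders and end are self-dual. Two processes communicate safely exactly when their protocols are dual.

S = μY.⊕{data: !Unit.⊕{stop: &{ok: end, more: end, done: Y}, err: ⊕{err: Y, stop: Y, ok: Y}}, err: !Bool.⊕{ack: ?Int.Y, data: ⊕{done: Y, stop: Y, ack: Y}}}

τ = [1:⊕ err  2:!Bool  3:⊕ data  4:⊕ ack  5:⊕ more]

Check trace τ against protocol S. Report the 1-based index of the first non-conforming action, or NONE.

5

[1] ⊕ err  ok  cont: !Bool.⊕{ack: ?Int.μY.…, data: ⊕{done: μY.…, stop: μY.…, ack: μY.…}}
[2] !Bool  ok  cont: ⊕{ack: ?Int.μY.…, data: ⊕{done: μY.…, stop: μY.…, ack: μY.…}}
[3] ⊕ data  ok  cont: ⊕{done: μY.…, stop: μY.…, ack: μY.…}
[4] ⊕ ack  ok  cont: μY.…
[5] got ⊕ more, protocol expects ⊕ data or ⊕ err  ✗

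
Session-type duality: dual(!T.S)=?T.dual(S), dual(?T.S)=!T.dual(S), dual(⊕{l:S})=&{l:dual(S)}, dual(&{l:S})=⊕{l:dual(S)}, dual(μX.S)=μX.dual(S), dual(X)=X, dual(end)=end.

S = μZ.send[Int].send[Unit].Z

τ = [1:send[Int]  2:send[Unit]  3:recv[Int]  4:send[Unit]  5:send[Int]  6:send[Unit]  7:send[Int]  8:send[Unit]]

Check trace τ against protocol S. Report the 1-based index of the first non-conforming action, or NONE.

@1 send[Int]  match  now at send[Unit].μZ.…
@2 send[Unit]  match  now at μZ.…
@3 got recv[Int], protocol expects send[Int]  ✗

3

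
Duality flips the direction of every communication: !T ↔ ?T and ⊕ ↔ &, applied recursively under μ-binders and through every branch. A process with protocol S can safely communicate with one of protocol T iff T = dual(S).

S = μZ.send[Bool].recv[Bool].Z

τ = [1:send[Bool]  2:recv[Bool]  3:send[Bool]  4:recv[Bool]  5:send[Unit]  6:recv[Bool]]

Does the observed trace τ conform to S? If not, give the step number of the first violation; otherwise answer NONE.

@1 send[Bool]  ✓  cont: recv[Bool].μZ.…
@2 recv[Bool]  ✓  cont: μZ.…
@3 send[Bool]  ✓  cont: recv[Bool].μZ.…
@4 recv[Bool]  ✓  cont: μZ.…
@5 got send[Unit], protocol expects send[Bool]  ✗

5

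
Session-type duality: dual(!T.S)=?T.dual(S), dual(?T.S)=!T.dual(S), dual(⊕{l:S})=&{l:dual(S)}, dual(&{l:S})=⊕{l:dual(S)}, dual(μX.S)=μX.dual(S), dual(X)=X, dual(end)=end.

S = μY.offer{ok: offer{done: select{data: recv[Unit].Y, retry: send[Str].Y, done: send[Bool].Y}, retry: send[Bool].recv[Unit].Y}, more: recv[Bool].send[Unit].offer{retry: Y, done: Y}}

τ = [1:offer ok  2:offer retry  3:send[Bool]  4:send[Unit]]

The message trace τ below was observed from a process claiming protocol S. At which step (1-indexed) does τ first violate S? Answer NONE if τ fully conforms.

4

[1] offer ok  match  state: offer{done: select{data: recv[Unit].μY.…, retry: send[Str].μY.…, done: send[Bool].μY.…}, retry: send[Bool].recv[Unit].μY.…}
[2] offer retry  match  state: send[Bool].recv[Unit].μY.…
[3] send[Bool]  match  state: recv[Unit].μY.…
[4] got send[Unit], protocol expects recv[Unit]  ✗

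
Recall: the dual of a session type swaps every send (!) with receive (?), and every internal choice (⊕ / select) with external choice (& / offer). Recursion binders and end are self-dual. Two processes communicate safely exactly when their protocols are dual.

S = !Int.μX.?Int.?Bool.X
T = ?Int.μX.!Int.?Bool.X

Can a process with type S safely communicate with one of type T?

NO

!Int ‖ ?Int  ✓
  μX ‖ μX  ✓ (rec unchanged)
    ?Int ‖ !Int  ✓
      ?Bool ‖ ?Bool  ✗ same direction on both sides — not dual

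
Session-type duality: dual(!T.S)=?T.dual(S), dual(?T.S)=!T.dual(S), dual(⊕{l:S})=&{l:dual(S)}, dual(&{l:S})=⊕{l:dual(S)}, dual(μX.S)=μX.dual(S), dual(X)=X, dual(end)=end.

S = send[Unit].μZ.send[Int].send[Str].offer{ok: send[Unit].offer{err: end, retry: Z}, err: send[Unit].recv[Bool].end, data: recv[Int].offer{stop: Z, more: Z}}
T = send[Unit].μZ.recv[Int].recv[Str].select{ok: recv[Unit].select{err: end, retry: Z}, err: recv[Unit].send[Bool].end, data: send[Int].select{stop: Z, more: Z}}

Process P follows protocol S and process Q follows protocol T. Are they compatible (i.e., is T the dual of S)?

NO

send[Unit] ‖ send[Unit]  ✗ same direction on both sides — not dual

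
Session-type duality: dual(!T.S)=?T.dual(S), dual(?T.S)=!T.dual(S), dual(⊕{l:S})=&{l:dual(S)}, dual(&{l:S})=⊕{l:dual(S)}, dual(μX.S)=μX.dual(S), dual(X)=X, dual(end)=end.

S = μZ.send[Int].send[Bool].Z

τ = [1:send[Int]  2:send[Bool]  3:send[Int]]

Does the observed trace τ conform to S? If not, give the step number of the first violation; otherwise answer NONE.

[1] send[Int]  ✓  now at send[Bool].μZ.…
[2] send[Bool]  ✓  now at μZ.…
[3] send[Int]  ✓  now at send[Bool].μZ.…
trace exhausted — no violation

NONE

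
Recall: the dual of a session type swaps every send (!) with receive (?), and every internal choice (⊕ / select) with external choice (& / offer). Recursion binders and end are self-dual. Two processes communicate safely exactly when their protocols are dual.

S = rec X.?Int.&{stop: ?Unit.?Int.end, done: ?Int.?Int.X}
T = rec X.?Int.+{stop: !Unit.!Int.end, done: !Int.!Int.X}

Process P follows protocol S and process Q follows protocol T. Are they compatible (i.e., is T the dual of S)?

rec X | rec X  match (μ self-dual)
  ?Int | ?Int  ✗ same direction on both sides — not dual

NO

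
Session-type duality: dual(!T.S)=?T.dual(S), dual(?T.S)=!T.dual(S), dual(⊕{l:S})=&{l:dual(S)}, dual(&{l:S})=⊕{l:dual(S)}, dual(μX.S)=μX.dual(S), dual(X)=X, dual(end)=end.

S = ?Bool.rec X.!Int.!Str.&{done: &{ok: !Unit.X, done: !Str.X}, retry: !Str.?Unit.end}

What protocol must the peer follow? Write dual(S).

!Bool.rec X.?Int.?Str.+{done: +{ok: ?Unit.X, done: ?Str.X}, retry: ?Str.!Unit.end}

?Bool = !Bool
  rec X = rec X  (binder kept)
    !Int = ?Int
      !Str = ?Str
        &{done,retry} = +{done,retry}  (external→internal)
          case done:
            &{ok,done} = +{ok,done}  (external→internal)
              case ok:
                !Unit = ?Unit
                  X self-dual
              case done:
                !Str = ?Str
                  X self-dual
          case retry:
            !Str = ?Str
              ?Unit = !Unit
                end self-dual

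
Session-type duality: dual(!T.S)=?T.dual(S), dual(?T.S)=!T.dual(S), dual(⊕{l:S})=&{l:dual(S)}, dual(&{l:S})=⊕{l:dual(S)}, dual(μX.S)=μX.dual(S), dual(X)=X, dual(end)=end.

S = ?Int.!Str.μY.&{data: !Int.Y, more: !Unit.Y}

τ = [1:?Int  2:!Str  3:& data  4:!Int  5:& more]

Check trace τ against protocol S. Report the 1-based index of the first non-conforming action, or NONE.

NONE

@1 ?Int  ok  state: !Str.μY.…
@2 !Str  ok  state: μY.…
@3 & data  ok  state: !Int.μY.…
@4 !Int  ok  state: μY.…
@5 & more  ok  state: !Unit.μY.…
all 5 steps conform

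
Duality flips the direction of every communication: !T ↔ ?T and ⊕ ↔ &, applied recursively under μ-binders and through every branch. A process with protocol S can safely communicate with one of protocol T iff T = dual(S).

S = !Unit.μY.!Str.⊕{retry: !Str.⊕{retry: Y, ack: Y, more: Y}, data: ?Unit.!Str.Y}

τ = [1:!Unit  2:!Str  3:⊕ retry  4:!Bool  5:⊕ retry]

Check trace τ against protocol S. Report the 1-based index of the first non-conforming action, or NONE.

4

@1 !Unit  ok  state: μY.…
@2 !Str  ok  state: ⊕{retry: !Str.⊕{retry: μY.…, ack: μY.…, more: μY.…}, data: ?Unit.!Str.μY.…}
@3 ⊕ retry  ok  state: !Str.⊕{retry: μY.…, ack: μY.…, more: μY.…}
@4 got !Bool, protocol expects !Str  ✗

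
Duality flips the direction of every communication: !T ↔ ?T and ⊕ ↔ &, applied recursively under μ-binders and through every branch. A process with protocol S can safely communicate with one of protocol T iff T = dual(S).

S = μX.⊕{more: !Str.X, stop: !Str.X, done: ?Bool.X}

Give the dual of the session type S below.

μX.&{more: ?Str.X, stop: ?Str.X, done: !Bool.X}

μX = μX  (rec unchanged)
  ⊕{more,stop,done} = &{more,stop,done}  (select→offer)
    [more]
      !Str = ?Str
        X ↦ X
    [stop]
      !Str = ?Str
        X ↦ X
    [done]
      ?Bool = !Bool
        X ↦ X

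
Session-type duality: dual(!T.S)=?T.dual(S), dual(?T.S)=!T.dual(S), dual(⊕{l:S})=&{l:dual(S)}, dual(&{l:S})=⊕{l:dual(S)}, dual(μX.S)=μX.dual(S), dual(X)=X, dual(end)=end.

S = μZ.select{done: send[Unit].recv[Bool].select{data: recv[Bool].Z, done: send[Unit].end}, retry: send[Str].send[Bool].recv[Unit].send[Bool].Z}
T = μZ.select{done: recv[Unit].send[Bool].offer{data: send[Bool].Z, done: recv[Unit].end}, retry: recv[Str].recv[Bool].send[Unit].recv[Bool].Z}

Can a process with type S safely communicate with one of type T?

NO

μZ | μZ  ✓ (binder kept)
  select{done,retry} | select{done,retry}  ✗ choice polarity not flipped — not dual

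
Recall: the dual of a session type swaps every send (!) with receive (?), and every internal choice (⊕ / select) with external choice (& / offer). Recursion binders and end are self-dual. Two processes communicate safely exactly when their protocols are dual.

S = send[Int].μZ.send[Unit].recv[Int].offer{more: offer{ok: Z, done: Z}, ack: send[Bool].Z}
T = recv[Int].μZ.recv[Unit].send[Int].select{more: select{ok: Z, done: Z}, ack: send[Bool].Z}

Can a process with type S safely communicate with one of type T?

send[Int] ‖ recv[Int]  match
  μZ ‖ μZ  match (binder kept)
    send[Unit] ‖ recv[Unit]  match
      recv[Int] ‖ send[Int]  match
        offer{more,ack} ‖ select{more,ack}  match labels match
          case more:
            offer{ok,done} ‖ select{ok,done}  match labels match
              case ok:
                Z ‖ Z  match
              case done:
                Z ‖ Z  match
          case ack:
            send[Bool] ‖ send[Bool]  ✗ same direction on both sides — not dual

NO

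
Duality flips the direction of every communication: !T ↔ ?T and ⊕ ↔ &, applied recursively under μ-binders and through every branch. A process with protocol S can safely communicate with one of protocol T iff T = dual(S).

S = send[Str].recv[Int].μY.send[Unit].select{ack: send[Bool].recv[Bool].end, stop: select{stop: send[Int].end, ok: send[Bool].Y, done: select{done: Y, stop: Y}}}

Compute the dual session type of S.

send[Str] → recv[Str]
  recv[Int] → send[Int]
    μY → μY  (binder kept)
      send[Unit] → recv[Unit]
        select{ack,stop} → offer{ack,stop}  (select→offer)
          [ack]
            send[Bool] → recv[Bool]
              recv[Bool] → send[Bool]
                dual(end) = end
          [stop]
            select{stop,ok,done} → offer{stop,ok,done}  (select→offer)
              [stop]
                send[Int] → recv[Int]
                  dual(end) = end
              [ok]
                send[Bool] → recv[Bool]
                  dual(Y) = Y
              [done]
                select{done,stop} → offer{done,stop}  (select→offer)
                  [done]
                    dual(Y) = Y
                  [stop]
                    dual(Y) = Y

recv[Str].send[Int].μY.recv[Unit].offer{ack: recv[Bool].send[Bool].end, stop: offer{stop: recv[Int].end, ok: recv[Bool].Y, done: offer{done: Y, stop: Y}}}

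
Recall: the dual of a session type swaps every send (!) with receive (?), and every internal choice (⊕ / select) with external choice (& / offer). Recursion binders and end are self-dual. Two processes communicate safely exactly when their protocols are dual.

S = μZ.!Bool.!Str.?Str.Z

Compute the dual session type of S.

μZ.?Bool.?Str.!Str.Z

μZ → μZ  (μ self-dual)
  !Bool → ?Bool
    !Str → ?Str
      ?Str → !Str
        Z self-dual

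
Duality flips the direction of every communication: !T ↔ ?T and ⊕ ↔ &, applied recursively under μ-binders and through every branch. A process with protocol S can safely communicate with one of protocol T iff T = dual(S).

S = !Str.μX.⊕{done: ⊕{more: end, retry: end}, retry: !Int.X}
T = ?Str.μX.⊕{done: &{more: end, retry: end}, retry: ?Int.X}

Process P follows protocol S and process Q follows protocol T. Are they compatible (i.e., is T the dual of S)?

NO

!Str vs ?Str  ok
  μX vs μX  ok (μ self-dual)
    ⊕{done,retry} vs ⊕{done,retry}  ✗ choice polarity not flipped — not dual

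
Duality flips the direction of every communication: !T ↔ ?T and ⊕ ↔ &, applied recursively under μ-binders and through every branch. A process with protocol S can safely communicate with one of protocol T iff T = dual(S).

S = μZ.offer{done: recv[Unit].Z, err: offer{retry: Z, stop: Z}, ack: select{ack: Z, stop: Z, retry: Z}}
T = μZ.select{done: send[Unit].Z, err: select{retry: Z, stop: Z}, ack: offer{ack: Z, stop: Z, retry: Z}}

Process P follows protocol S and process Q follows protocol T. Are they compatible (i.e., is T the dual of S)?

μZ | μZ  ok (binder kept)
  offer{done,err,ack} | select{done,err,ack}  ok same labels
    • done:
      recv[Unit] | send[Unit]  ok
        Z | Z  ok
    • err:
      offer{retry,stop} | select{retry,stop}  ok same labels
        • retry:
          Z | Z  ok
        • stop:
          Z | Z  ok
    • ack:
      select{ack,stop,retry} | offer{ack,stop,retry}  ok same labels
        • ack:
          Z | Z  ok
        • stop:
          Z | Z  ok
        • retry:
          Z | Z  ok

YES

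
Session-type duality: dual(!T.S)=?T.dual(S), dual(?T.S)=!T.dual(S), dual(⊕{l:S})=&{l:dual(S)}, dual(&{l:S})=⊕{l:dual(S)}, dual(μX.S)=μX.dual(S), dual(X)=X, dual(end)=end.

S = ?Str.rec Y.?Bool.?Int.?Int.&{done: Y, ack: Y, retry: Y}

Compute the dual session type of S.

!Str.rec Y.!Bool.!Int.!Int.+{done: Y, ack: Y, retry: Y}

?Str → !Str
  rec Y → rec Y  (μ self-dual)
    ?Bool → !Bool
      ?Int → !Int
        ?Int → !Int
          &{done,ack,retry} → +{done,ack,retry}  (external→internal)
            [done]
              dual(Y) = Y
            [ack]
              dual(Y) = Y
            [retry]
              dual(Y) = Y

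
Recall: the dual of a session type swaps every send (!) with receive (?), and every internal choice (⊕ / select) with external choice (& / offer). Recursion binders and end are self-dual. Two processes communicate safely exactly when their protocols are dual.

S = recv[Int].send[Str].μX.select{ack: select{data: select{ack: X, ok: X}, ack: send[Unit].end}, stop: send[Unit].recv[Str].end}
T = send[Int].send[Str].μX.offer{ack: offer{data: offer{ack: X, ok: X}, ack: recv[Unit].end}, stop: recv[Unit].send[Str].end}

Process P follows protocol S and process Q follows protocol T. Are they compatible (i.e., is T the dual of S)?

recv[Int] ‖ send[Int]  match
  send[Str] ‖ send[Str]  ✗ same direction on both sides — not dual

NO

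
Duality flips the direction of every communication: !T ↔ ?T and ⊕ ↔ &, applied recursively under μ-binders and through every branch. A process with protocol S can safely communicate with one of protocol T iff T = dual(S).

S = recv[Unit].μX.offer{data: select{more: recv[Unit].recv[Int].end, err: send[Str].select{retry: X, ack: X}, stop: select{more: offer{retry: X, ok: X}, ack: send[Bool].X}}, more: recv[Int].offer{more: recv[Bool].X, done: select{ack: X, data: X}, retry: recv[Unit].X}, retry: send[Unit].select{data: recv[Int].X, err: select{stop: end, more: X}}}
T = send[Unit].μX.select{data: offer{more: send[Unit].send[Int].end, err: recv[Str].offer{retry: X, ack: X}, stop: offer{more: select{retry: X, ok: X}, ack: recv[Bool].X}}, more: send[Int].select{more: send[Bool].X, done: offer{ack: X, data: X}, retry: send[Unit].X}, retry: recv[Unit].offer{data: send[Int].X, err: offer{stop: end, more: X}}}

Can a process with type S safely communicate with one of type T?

YES

recv[Unit] vs send[Unit]  ✓
  μX vs μX  ✓ (μ self-dual)
    offer{data,more,retry} vs select{data,more,retry}  ✓ same labels
      case data:
        select{more,err,stop} vs offer{more,err,stop}  ✓ same labels
          case more:
            recv[Unit] vs send[Unit]  ✓
              recv[Int] vs send[Int]  ✓
                end vs end  ✓
          case err:
            send[Str] vs recv[Str]  ✓
              select{retry,ack} vs offer{retry,ack}  ✓ same labels
                case retry:
                  X vs X  ✓
                case ack:
                  X vs X  ✓
          case stop:
            select{more,ack} vs offer{more,ack}  ✓ same labels
              case more:
                offer{retry,ok} vs select{retry,ok}  ✓ same labels
                  case retry:
                    X vs X  ✓
                  case ok:
                    X vs X  ✓
              case ack:
                send[Bool] vs recv[Bool]  ✓
                  X vs X  ✓
      case more:
        recv[Int] vs send[Int]  ✓
          offer{more,done,retry} vs select{more,done,retry}  ✓ same labels
            case more:
              recv[Bool] vs send[Bool]  ✓
                X vs X  ✓
            case done:
              select{ack,data} vs offer{ack,data}  ✓ same labels
                case ack:
                  X vs X  ✓
                case data:
                  X vs X  ✓
            case retry:
              recv[Unit] vs send[Unit]  ✓
                X vs X  ✓
      case retry:
        send[Unit] vs recv[Unit]  ✓
          select{data,err} vs offer{data,err}  ✓ same labels
            case data:
              recv[Int] vs send[Int]  ✓
                X vs X  ✓
            case err:
              select{stop,more} vs offer{stop,more}  ✓ same labels
                case stop:
                  end vs end  ✓
                case more:
                  X vs X  ✓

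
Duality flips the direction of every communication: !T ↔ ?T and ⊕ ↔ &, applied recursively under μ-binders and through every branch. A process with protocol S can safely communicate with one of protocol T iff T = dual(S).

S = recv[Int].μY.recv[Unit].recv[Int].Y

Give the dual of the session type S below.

recv[Int] = send[Int]
  μY = μY  (binder kept)
    recv[Unit] = send[Unit]
      recv[Int] = send[Int]
        Y self-dual

send[Int].μY.send[Unit].send[Int].Y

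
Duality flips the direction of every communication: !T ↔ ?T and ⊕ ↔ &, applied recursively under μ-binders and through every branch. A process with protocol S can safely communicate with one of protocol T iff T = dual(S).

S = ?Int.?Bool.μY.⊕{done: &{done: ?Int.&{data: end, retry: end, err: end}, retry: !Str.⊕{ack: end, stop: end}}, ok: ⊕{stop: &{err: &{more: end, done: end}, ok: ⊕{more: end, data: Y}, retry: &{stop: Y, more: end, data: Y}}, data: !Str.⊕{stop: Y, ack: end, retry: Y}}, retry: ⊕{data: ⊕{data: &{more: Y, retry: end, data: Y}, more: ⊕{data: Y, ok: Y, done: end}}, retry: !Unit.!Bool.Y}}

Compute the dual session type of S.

?Int = !Int
  ?Bool = !Bool
    μY = μY  (μ self-dual)
      ⊕{done,ok,retry} = &{done,ok,retry}  (select→offer)
        [done]
          &{done,retry} = ⊕{done,retry}  (offer→select)
            [done]
              ?Int = !Int
                &{data,retry,err} = ⊕{data,retry,err}  (offer→select)
                  [data]
                    end self-dual
                  [retry]
                    end self-dual
                  [err]
                    end self-dual
            [retry]
              !Str = ?Str
                ⊕{ack,stop} = &{ack,stop}  (select→offer)
                  [ack]
                    end self-dual
                  [stop]
                    end self-dual
        [ok]
          ⊕{stop,data} = &{stop,data}  (select→offer)
            [stop]
              &{err,ok,retry} = ⊕{err,ok,retry}  (offer→select)
                [err]
                  &{more,done} = ⊕{more,done}  (offer→select)
                    [more]
                      end self-dual
                    [done]
                      end self-dual
                [ok]
                  ⊕{more,data} = &{more,data}  (select→offer)
                    [more]
                      end self-dual
                    [data]
                      Y self-dual
                [retry]
                  &{stop,more,data} = ⊕{stop,more,data}  (offer→select)
                    [stop]
                      Y self-dual
                    [more]
                      end self-dual
                    [data]
                      Y self-dual
            [data]
              !Str = ?Str
                ⊕{stop,ack,retry} = &{stop,ack,retry}  (select→offer)
                  [stop]
                    Y self-dual
                  [ack]
                    end self-dual
                  [retry]
                    Y self-dual
        [retry]
          ⊕{data,retry} = &{data,retry}  (select→offer)
            [data]
              ⊕{data,more} = &{data,more}  (select→offer)
                [data]
                  &{more,retry,data} = ⊕{more,retry,data}  (offer→select)
                    [more]
                      Y self-dual
                    [retry]
                      end self-dual
                    [data]
                      Y self-dual
                [more]
                  ⊕{data,ok,done} = &{data,ok,done}  (select→offer)
                    [data]
                      Y self-dual
                    [ok]
                      Y self-dual
                    [done]
                      end self-dual
            [retry]
              !Unit = ?Unit
                !Bool = ?Bool
                  Y self-dual

!Int.!Bool.μY.&{done: ⊕{done: !Int.⊕{data: end, retry: end, err: end}, retry: ?Str.&{ack: end, stop: end}}, ok: &{stop: ⊕{err: ⊕{more: end, done: end}, ok: &{more: end, data: Y}, retry: ⊕{stop: Y, more: end, data: Y}}, data: ?Str.&{stop: Y, ack: end, retry: Y}}, retry: &{data: &{data: ⊕{more: Y, retry: end, data: Y}, more: &{data: Y, ok: Y, done: end}}, retry: ?Unit.?Bool.Y}}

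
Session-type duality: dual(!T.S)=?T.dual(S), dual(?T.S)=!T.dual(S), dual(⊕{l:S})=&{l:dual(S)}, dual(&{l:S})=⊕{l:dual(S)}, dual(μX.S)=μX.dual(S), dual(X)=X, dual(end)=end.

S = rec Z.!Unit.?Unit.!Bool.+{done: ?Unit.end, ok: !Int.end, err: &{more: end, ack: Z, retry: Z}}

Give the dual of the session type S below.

rec Z.?Unit.!Unit.?Bool.&{done: !Unit.end, ok: ?Int.end, err: +{more: end, ack: Z, retry: Z}}

rec Z → rec Z  (μ self-dual)
  !Unit → ?Unit
    ?Unit → !Unit
      !Bool → ?Bool
        +{done,ok,err} → &{done,ok,err}  (internal→external)
          • done:
            ?Unit → !Unit
              end ↦ end
          • ok:
            !Int → ?Int
              end ↦ end
          • err:
            &{more,ack,retry} → +{more,ack,retry}  (offer→select)
              • more:
                end ↦ end
              • ack:
                Z ↦ Z
              • retry:
                Z ↦ Z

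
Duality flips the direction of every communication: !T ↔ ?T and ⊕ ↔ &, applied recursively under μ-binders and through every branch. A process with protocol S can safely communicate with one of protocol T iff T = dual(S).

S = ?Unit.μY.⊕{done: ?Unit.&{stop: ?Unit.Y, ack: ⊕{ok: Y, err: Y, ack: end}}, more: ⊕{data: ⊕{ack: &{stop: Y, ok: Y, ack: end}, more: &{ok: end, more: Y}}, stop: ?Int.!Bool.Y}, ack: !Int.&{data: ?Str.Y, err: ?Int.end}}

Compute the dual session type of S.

!Unit.μY.&{done: !Unit.⊕{stop: !Unit.Y, ack: &{ok: Y, err: Y, ack: end}}, more: &{data: &{ack: ⊕{stop: Y, ok: Y, ack: end}, more: ⊕{ok: end, more: Y}}, stop: !Int.?Bool.Y}, ack: ?Int.⊕{data: !Str.Y, err: !Int.end}}

?Unit ↦ !Unit
  μY ↦ μY  (μ self-dual)
    ⊕{done,more,ack} ↦ &{done,more,ack}  (⊕→&)
      [done]
        ?Unit ↦ !Unit
          &{stop,ack} ↦ ⊕{stop,ack}  (offer→select)
            [stop]
              ?Unit ↦ !Unit
                Y self-dual
            [ack]
              ⊕{ok,err,ack} ↦ &{ok,err,ack}  (⊕→&)
                [ok]
                  Y self-dual
                [err]
                  Y self-dual
                [ack]
                  end self-dual
      [more]
        ⊕{data,stop} ↦ &{data,stop}  (⊕→&)
          [data]
            ⊕{ack,more} ↦ &{ack,more}  (⊕→&)
              [ack]
                &{stop,ok,ack} ↦ ⊕{stop,ok,ack}  (offer→select)
                  [stop]
                    Y self-dual
                  [ok]
                    Y self-dual
                  [ack]
                    end self-dual
              [more]
                &{ok,more} ↦ ⊕{ok,more}  (offer→select)
                  [ok]
                    end self-dual
                  [more]
                    Y self-dual
          [stop]
            ?Int ↦ !Int
              !Bool ↦ ?Bool
                Y self-dual
      [ack]
        !Int ↦ ?Int
          &{data,err} ↦ ⊕{data,err}  (offer→select)
            [data]
              ?Str ↦ !Str
                Y self-dual
            [err]
              ?Int ↦ !Int
                end self-dual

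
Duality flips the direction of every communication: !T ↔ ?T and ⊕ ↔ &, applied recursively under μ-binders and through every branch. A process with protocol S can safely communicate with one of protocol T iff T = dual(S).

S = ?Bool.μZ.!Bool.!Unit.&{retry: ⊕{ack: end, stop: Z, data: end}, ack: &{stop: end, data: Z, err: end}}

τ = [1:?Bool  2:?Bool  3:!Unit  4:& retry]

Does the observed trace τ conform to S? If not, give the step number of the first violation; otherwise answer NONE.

@1 ?Bool  match  residual = μZ.…
@2 got ?Bool, protocol expects !Bool  ✗

2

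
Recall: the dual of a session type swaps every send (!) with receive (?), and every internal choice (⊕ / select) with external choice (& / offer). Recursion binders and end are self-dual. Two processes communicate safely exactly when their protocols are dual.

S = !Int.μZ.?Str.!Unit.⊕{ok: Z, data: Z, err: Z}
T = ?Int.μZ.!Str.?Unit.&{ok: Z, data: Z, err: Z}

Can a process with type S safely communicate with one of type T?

!Int vs ?Int  match
  μZ vs μZ  match (μ self-dual)
    ?Str vs !Str  match
      !Unit vs ?Unit  match
        ⊕{ok,data,err} vs &{ok,data,err}  match same labels
          case ok:
            Z vs Z  match
          case data:
            Z vs Z  match
          case err:
            Z vs Z  match

YES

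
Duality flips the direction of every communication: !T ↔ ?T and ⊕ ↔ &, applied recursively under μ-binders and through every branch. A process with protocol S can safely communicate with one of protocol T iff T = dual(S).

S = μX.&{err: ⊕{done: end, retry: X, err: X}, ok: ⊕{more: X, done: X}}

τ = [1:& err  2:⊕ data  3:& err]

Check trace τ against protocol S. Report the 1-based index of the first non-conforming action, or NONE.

2

@1 & err  ok  cont: ⊕{done: end, retry: μX.…, err: μX.…}
@2 got ⊕ data, protocol expects ⊕ done or ⊕ retry or ⊕ err  ✗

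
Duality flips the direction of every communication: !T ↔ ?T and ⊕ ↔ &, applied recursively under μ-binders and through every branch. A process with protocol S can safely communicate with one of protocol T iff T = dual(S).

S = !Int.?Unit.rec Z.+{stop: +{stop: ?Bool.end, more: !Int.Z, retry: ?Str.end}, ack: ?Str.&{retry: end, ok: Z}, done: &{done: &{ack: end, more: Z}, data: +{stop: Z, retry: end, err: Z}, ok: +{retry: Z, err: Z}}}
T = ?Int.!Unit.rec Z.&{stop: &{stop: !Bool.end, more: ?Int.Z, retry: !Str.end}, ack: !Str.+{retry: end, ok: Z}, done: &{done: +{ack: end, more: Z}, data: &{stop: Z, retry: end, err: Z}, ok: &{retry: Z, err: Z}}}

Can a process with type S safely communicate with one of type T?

!Int | ?Int  match
  ?Unit | !Unit  match
    rec Z | rec Z  match (μ self-dual)
      +{stop,ack,done} | &{stop,ack,done}  match same labels
        • stop:
          +{stop,more,retry} | &{stop,more,retry}  match same labels
            • stop:
              ?Bool | !Bool  match
                end | end  match
            • more:
              !Int | ?Int  match
                Z | Z  match
            • retry:
              ?Str | !Str  match
                end | end  match
        • ack:
          ?Str | !Str  match
            &{retry,ok} | +{retry,ok}  match same labels
              • retry:
                end | end  match
              • ok:
                Z | Z  match
        • done:
          &{done,data,ok} | &{done,data,ok}  ✗ choice polarity not flipped — not dual

NO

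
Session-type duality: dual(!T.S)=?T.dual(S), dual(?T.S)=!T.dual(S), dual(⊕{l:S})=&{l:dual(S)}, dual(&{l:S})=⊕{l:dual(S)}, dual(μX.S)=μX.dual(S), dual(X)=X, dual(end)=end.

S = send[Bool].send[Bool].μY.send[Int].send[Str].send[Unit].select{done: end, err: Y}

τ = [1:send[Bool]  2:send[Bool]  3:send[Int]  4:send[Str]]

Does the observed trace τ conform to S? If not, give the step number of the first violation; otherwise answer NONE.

NONE

step 1: send[Bool]  match  residual = send[Bool].μY.…
step 2: send[Bool]  match  residual = μY.…
step 3: send[Int]  match  residual = send[Str].send[Unit].select{done: end, err: μY.…}
step 4: send[Str]  match  residual = send[Unit].select{done: end, err: μY.…}
all 4 steps conform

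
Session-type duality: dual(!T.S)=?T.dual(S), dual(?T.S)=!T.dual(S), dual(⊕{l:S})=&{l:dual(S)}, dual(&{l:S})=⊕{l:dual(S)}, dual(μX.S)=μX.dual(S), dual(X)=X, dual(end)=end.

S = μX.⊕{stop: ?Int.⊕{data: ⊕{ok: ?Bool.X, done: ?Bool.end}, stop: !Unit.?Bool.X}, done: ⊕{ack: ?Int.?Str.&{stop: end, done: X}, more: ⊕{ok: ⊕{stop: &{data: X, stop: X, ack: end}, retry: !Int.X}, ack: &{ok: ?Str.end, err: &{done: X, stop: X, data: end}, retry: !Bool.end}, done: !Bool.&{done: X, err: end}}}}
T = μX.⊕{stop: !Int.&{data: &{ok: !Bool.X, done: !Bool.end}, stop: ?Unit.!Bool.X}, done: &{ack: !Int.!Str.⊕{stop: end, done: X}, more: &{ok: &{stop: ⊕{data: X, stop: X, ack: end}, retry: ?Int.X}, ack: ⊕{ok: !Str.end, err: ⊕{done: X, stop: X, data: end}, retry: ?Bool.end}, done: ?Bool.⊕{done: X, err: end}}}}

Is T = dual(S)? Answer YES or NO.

μX | μX  ✓ (μ self-dual)
  ⊕{stop,done} | ⊕{stop,done}  ✗ choice polarity not flipped — not dual

NO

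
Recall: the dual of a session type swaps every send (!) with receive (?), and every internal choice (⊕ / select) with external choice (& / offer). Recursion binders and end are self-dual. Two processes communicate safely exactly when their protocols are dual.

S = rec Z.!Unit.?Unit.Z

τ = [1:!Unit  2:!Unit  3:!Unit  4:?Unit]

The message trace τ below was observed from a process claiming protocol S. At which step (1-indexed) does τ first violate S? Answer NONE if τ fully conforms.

[1] !Unit  ✓  residual = ?Unit.rec Z.…
[2] got !Unit, protocol expects ?Unit  ✗

2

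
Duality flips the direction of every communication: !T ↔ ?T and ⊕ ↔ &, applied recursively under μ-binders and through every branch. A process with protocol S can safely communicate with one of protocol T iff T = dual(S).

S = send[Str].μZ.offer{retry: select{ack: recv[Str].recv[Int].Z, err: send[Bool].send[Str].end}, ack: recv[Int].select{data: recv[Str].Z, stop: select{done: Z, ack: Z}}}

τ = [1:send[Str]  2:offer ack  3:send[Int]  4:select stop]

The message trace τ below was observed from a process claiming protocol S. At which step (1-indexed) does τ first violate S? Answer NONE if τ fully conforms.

3

[1] send[Str]  ok  residual = μZ.…
[2] offer ack  ok  residual = recv[Int].select{data: recv[Str].μZ.…, stop: select{done: μZ.…, ack: μZ.…}}
[3] got send[Int], protocol expects recv[Int]  ✗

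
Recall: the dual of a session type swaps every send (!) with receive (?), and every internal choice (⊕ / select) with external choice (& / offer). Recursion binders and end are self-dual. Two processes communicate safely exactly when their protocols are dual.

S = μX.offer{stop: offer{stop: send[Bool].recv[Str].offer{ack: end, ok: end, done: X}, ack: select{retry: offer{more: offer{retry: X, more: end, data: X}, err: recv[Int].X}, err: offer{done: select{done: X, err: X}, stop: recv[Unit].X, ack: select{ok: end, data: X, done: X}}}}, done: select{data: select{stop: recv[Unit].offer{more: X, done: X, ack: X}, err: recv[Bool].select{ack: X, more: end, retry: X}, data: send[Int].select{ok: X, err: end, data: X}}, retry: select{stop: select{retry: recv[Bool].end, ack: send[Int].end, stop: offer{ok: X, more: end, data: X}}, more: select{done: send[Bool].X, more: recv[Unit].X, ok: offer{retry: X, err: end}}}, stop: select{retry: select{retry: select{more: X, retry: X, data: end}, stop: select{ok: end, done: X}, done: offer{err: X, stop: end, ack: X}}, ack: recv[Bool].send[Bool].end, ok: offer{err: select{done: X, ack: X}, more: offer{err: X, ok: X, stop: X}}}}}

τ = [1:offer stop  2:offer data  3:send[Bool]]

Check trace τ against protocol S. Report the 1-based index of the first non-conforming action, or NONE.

2

[1] offer stop  match  state: offer{stop: send[Bool].recv[Str].offer{ack: end, ok: end, done: μX.…}, ack: select{retry: offer{more: offer{retry: μX.…, more: end, data: μX.…}, err: recv[Int].μX.…}, err: offer{done: select{done: μX.…, err: μX.…}, stop: recv[Unit].μX.…, ack: select{ok: end, data: μX.…, done: μX.…}}}}
[2] got offer data, protocol expects offer stop or offer ack  ✗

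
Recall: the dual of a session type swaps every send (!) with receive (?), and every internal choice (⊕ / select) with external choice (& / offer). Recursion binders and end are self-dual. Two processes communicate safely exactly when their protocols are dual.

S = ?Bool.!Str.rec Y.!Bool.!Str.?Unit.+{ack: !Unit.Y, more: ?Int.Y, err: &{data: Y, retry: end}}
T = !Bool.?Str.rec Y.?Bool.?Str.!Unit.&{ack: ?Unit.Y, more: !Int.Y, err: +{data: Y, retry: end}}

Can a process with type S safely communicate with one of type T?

YES

?Bool vs !Bool  match
  !Str vs ?Str  match
    rec Y vs rec Y  match (binder kept)
      !Bool vs ?Bool  match
        !Str vs ?Str  match
          ?Unit vs !Unit  match
            +{ack,more,err} vs &{ack,more,err}  match same labels
              [ack]
                !Unit vs ?Unit  match
                  Y vs Y  match
              [more]
                ?Int vs !Int  match
                  Y vs Y  match
              [err]
                &{data,retry} vs +{data,retry}  match same labels
                  [data]
                    Y vs Y  match
                  [retry]
                    end vs end  match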